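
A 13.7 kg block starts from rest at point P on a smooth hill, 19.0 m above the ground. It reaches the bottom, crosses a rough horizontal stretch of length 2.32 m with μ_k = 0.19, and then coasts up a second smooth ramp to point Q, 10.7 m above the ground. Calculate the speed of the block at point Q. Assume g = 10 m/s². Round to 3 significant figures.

Energy at P: mgh₁ = (13.7)(10)(19.0) = 2603.0 J
Friction loss: W_f = μ_k mg d = 60.39 J
At Q: ½mv² + mgh₂ = mgh₁ − W_f
½mv² = 2603.0 − 60.39 − 1465.9 = 1076.7 J
v = √(2 × 1076.7/13.7) = 12.54 m/s

v = 12.5 m/s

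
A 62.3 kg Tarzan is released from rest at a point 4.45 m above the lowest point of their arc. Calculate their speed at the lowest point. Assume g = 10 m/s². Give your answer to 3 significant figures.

v = 9.43 m/s

Energy conservation between the two points: mgh = ½mv²
v = √(2gh) = √(2 × 10 × 4.45) = √89.000 = 9.434 m/s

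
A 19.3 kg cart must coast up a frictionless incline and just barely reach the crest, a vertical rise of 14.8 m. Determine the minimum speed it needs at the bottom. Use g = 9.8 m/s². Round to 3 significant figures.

v = 17.0 m/s

At the top it is momentarily at rest, so all KE converts to PE: ½mv² = mgh
v = √(2gh) = √(2 × 9.8 × 14.8) = 17.03 m/s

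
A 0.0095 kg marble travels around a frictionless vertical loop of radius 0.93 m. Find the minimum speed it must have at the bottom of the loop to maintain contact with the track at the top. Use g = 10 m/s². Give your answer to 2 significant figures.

v = 6.8 m/s

At the top: mg = mv_top²/r ⇒ v_top² = gr = 9.300 m²/s²
Energy from bottom to top (height 2r): ½mv_bot² = ½mv_top² + mg(2r)
v_bot² = gr + 4gr = 5gr = 46.50
v_bot = √(5gr) = 6.819 m/s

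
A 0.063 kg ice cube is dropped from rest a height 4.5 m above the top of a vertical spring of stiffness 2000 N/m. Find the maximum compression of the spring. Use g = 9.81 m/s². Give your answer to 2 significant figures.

x = 0.053 m

Take the reference level at the top of the uncompressed spring. At max compression the cube has fallen H + x and is momentarily at rest:
mg(H + x) = ½kx²
½(2000)x² − (0.063)(9.81)x − (0.063)(9.81)(4.5) = 0
1000x² − 0.6180x − 2.781 = 0
x = [0.6180 + √(0.3820 + 11125)]/(2 × 1000) = 0.05305 m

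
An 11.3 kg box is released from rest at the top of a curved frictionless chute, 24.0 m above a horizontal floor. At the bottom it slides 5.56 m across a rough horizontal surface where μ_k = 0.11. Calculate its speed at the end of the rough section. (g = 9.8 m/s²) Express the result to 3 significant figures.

Energy at the top = energy at the end + work done against friction:
mgh = ½mv² + μ_k m g d
W_f = μ_k mg d = (0.11)(11.3)(9.8)(5.56) = 67.73 J
½mv² = mgh − W_f = 2657.8 − 67.73 = 2590.0 J
v = √(2 × 2590.0/11.3) = 21.41 m/s

v = 21.4 m/s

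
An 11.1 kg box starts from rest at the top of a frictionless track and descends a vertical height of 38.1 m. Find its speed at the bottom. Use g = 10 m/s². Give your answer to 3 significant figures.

v = 27.6 m/s

Mechanical energy is conserved (no friction): mgh = ½mv²
The mass cancels from both sides.
v = √(2gh) = √(2 × 10 × 38.1) = √762.00 = 27.60 m/s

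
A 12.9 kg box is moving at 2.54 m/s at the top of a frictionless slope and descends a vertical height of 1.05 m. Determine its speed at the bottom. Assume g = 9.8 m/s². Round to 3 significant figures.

v = 5.20 m/s

Equating total energy at the two states: ½mv₀² + mgh = ½mv²
The mass cancels from both sides.
v² = v₀² + 2gh = (2.54)² + 2(9.8)(1.05) = 27.032
v = √27.032 = 5.199 m/s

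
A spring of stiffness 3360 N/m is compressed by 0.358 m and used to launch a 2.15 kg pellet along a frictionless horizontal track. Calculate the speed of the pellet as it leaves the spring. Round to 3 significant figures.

v = 14.2 m/s

Conservation of energy: ½kx² = ½mv²
v = x√(k/m) = 0.358 × √(3360/2.15) = 14.15 m/s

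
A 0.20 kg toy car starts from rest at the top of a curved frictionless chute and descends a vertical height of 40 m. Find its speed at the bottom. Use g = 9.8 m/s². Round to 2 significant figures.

v = 28 m/s

Energy conservation between the two points: mgh = ½mv²
v = √(2gh) = √(2 × 9.8 × 40) = √784.00 = 28.00 m/s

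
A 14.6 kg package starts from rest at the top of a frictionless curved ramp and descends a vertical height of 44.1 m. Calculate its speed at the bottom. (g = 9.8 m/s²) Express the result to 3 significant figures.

Energy conservation between the two points: mgh = ½mv²
v = √(2gh) = √(2 × 9.8 × 44.1) = √864.36 = 29.40 m/s

v = 29.4 m/s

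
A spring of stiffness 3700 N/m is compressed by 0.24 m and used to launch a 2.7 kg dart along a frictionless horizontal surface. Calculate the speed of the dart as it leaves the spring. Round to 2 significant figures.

The dart leaves the spring when the spring is at natural length, so ½kx² = ½mv²
v = x√(k/m) = 0.24 × √(3700/2.7) = 8.884 m/s

v = 8.9 m/s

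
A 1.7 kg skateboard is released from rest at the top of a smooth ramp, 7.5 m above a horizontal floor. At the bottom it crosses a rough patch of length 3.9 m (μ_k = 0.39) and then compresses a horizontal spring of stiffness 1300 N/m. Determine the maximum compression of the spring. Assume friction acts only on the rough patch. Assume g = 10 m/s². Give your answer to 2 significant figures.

Initial energy: E₁ = mgh = (1.7)(10)(7.5) = 127.50 J
Friction removes W_f = μ_k mg d = (0.39)(1.7)(10)(3.9) = 25.86 J
Energy reaching the spring: E = 127.50 − 25.86 = 101.64 J
At max compression ½kx² = E ⇒ x = √(2E/k) = √(2 × 101.64/1300) = 0.3954 m

x = 0.40 m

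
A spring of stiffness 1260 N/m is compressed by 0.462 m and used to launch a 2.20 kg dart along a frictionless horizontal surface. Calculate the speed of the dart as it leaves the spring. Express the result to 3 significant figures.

v = 11.1 m/s

Spring PE converts entirely to kinetic energy: ½kx² = ½mv²
v = x√(k/m) = 0.462 × √(1260/2.20) = 11.06 m/s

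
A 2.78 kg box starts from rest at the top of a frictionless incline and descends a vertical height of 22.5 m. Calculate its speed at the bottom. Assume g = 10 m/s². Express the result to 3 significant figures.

By conservation of mechanical energy, mgh = ½mv²
The mass cancels from both sides.
v = √(2gh) = √(2 × 10 × 22.5) = √450.00 = 21.21 m/s

v = 21.2 m/s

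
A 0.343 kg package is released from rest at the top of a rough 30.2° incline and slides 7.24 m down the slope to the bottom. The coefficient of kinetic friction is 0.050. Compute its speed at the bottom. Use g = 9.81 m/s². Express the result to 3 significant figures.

Taking the bottom as reference, mgh = ½mv² + μ_k N L with h = L sinθ, N = mg cosθ:
mgh = mgL sinθ = (0.343)(9.81)(7.24)sin30.2° = 12.254 J
W_f = μ_k mg cosθ · L = (0.050)(0.343)(9.81)cos30.2°·7.24 = 1.053 J
½mv² = 12.254 − 1.053 = 11.202 J
v = √(2 × 11.202/0.343) = 8.082 m/s

v = 8.08 m/s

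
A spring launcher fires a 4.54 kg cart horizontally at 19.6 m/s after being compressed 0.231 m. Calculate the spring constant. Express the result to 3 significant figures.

½kx² = ½mv²
k = mv²/x² = (4.54)(19.6)²/(0.231)² = 32685 N/m

k = 32700 N/m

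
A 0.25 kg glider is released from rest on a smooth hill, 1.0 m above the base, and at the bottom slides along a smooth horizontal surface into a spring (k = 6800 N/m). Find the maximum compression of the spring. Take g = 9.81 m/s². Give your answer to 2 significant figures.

At max compression the glider is momentarily at rest: mgh = ½kx²
x = √(2mgh/k) = √(2 × 0.25 × 9.81 × 1.0 / 6800) = 0.02686 m

x = 0.027 m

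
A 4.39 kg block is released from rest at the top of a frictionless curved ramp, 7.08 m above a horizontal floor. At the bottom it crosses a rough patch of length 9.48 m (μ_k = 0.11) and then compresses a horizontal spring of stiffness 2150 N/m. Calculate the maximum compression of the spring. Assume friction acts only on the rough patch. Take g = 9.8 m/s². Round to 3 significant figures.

x = 0.492 m

Initial energy: E₁ = mgh = (4.39)(9.8)(7.08) = 304.60 J
Friction removes W_f = μ_k mg d = (0.11)(4.39)(9.8)(9.48) = 44.86 J
Energy reaching the spring: E = 304.60 − 44.86 = 259.73 J
At max compression ½kx² = E ⇒ x = √(2E/k) = √(2 × 259.73/2150) = 0.4915 m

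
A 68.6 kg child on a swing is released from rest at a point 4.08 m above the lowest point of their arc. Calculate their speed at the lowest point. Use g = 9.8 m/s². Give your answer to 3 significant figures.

v = 8.94 m/s

By conservation of mechanical energy, mgh = ½mv²
v = √(2gh) = √(2 × 9.8 × 4.08) = √79.968 = 8.942 m/s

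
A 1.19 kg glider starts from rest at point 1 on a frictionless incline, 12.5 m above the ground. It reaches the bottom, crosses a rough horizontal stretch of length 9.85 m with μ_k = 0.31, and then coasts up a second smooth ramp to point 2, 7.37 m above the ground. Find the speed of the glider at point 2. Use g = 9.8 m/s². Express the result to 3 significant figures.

Energy at 1: mgh₁ = (1.19)(9.8)(12.5) = 145.78 J
Friction loss: W_f = μ_k mg d = 35.61 J
At 2: ½mv² + mgh₂ = mgh₁ − W_f
½mv² = 145.78 − 35.61 − 85.949 = 24.216 J
v = √(2 × 24.216/1.19) = 6.380 m/s

v = 6.38 m/s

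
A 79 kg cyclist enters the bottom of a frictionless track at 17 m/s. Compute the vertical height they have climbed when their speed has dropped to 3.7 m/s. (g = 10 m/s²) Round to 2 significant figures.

h = 14 m

Energy balance between the two points: ½mv₁² = ½mv₂² + mgh
h = (v₁² − v₂²)/(2g) = (17² − 3.7²)/(2 × 10) = 13.77 m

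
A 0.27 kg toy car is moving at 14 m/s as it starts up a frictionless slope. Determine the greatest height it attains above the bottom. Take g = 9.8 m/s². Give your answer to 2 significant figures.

h = 10 m

By energy conservation, ½mv² = mgh
h = v²/(2g) = 14²/(2 × 9.8) = 10.00 m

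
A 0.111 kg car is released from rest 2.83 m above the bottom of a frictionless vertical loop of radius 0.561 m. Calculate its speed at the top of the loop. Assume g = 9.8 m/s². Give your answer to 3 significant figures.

v = 5.79 m/s

Energy conservation: mgh = ½mv_top² + mg(2r)
v_top² = 2g(h − 2r) = 2(9.8)(2.83 − 1.122) = 33.48
v_top = 5.786 m/s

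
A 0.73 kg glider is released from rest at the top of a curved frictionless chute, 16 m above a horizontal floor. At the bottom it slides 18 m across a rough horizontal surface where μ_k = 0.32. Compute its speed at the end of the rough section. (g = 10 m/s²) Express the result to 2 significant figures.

v = 14 m/s

Applying the work–energy principle:
mgh = ½mv² + μ_k m g d
W_f = μ_k mg d = (0.32)(0.73)(10)(18) = 42.05 J
½mv² = mgh − W_f = 116.80 − 42.05 = 74.752 J
v = √(2 × 74.752/0.73) = 14.31 m/s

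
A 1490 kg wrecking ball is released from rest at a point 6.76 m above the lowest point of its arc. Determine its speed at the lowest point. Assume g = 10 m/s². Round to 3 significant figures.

v = 11.6 m/s

By conservation of mechanical energy, mgh = ½mv²
v = √(2gh) = √(2 × 10 × 6.76) = √135.20 = 11.63 m/s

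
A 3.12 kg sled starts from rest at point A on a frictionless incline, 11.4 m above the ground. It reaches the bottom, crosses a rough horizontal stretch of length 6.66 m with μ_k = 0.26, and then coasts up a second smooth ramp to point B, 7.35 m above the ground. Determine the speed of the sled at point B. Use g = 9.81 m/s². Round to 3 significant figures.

Energy at A: mgh₁ = (3.12)(9.81)(11.4) = 348.92 J
Friction loss: W_f = μ_k mg d = 53.00 J
At B: ½mv² + mgh₂ = mgh₁ − W_f
½mv² = 348.92 − 53.00 − 224.96 = 70.960 J
v = √(2 × 70.960/3.12) = 6.744 m/s

v = 6.74 m/s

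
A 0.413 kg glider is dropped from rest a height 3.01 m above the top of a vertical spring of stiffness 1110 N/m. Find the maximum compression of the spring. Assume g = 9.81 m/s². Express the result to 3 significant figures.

Take the reference level at the top of the uncompressed spring. At max compression the glider has fallen H + x and is momentarily at rest:
mg(H + x) = ½kx²
½(1110)x² − (0.413)(9.81)x − (0.413)(9.81)(3.01) = 0
555.0x² − 4.052x − 12.20 = 0
x = [4.052 + √(16.41 + 27073)]/(2 × 555.0) = 0.1519 m

x = 0.152 m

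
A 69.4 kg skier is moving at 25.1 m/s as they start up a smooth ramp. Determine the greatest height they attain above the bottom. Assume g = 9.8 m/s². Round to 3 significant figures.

By energy conservation, ½mv² = mgh
h = v²/(2g) = 25.1²/(2 × 9.8) = 32.14 m

h = 32.1 m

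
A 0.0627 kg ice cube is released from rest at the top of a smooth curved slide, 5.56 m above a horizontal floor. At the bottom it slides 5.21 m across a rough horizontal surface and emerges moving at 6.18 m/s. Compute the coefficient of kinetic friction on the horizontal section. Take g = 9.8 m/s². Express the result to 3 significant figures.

Energy bookkeeping (friction removes W_f = μ_k N d):
mgh = ½mv² + μ_k m g d
mgh = 3.4164 J; ½mv² = 1.1973 J
W_f = 3.4164 − 1.1973 = 2.219 J
μ_k = W_f/(mg·d) = 2.219/(0.6145 × 5.21) = 0.6932

μ_k = 0.693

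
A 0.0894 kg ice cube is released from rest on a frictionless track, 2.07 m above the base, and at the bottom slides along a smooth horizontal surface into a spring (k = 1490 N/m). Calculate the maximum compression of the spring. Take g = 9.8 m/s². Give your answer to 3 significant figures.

x = 0.0493 m

At max compression the cube is momentarily at rest: mgh = ½kx²
x = √(2mgh/k) = √(2 × 0.0894 × 9.8 × 2.07 / 1490) = 0.04934 m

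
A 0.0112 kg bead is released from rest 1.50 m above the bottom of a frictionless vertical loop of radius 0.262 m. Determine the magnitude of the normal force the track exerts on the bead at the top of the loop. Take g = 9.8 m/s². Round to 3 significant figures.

N = 0.708 N

Energy from release to top (height 2r): mgh = ½mv_top² + mg(2r)
v_top² = 2g(h − 2r) = 2(9.8)(1.50 − 0.5240) = 19.130 m²/s²
At the top, both N and weight point toward the centre: N + mg = mv_top²/r
N = m(v_top²/r − g) = 0.0112(19.130/0.262 − 9.8) = 0.7080 N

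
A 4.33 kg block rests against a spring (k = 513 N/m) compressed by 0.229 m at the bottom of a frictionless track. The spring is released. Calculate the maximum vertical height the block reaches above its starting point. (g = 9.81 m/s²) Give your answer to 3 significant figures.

All spring PE becomes gravitational PE at the highest point: ½kx² = mgh
h = kx²/(2mg) = (513)(0.229)²/(2 × 4.33 × 9.81) = 0.3167 m

h = 0.317 m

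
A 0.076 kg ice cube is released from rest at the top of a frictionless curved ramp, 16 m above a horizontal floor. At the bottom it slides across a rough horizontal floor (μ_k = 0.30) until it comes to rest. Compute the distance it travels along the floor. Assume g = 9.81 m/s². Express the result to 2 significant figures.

Applying the work–energy principle:
At rest all PE has been dissipated by friction: mgh = μ_k m g d
d = h/μ_k = 16/0.30 = 53.33 m

d = 53 m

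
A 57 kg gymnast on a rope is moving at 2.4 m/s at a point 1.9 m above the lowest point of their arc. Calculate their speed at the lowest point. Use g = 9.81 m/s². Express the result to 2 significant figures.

Mechanical energy is conserved (no friction): ½mv₀² + mgh = ½mv²
v² = v₀² + 2gh = (2.4)² + 2(9.81)(1.9) = 43.038
v = √43.038 = 6.560 m/s

v = 6.6 m/s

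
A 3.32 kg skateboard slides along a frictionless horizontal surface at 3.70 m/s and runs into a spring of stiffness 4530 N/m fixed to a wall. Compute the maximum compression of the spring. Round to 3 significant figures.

All KE is stored as spring PE at maximum compression: ½mv² = ½kx²
x = v√(m/k) = 3.70 × √(3.32/4530) = 0.1002 m

x = 0.100 m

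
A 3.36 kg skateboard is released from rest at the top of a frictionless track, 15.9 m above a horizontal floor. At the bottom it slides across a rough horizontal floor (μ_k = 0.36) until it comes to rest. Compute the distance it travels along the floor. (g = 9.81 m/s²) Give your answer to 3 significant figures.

Energy at the top = energy at the end + work done against friction:
At rest all PE has been dissipated by friction: mgh = μ_k m g d
d = h/μ_k = 15.9/0.36 = 44.17 m

d = 44.2 m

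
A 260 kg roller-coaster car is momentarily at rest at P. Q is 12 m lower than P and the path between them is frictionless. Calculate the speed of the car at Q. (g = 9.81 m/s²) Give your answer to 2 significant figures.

Mechanical energy is conserved (no friction): mgh = ½mv²
The mass cancels from both sides.
v = √(2gh) = √(2 × 9.81 × 12) = √235.44 = 15.34 m/s

v = 15 m/s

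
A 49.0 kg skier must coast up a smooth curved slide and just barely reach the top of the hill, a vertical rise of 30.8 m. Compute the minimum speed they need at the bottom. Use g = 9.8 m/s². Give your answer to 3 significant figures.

v = 24.6 m/s

At the top they are momentarily at rest, so all KE converts to PE: ½mv² = mgh
v = √(2gh) = √(2 × 9.8 × 30.8) = 24.57 m/s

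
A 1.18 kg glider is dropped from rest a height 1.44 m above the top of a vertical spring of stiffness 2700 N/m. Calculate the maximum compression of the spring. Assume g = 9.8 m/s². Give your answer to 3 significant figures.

x = 0.115 m

Take the reference level at the top of the uncompressed spring. At max compression the glider has fallen H + x and is momentarily at rest:
mg(H + x) = ½kx²
½(2700)x² − (1.18)(9.8)x − (1.18)(9.8)(1.44) = 0
1350x² − 11.56x − 16.65 = 0
x = [11.56 + √(133.7 + 89922)]/(2 × 1350) = 0.1154 m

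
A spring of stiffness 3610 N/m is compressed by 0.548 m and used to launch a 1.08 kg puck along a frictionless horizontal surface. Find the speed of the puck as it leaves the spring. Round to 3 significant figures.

Conservation of energy: ½kx² = ½mv²
v = x√(k/m) = 0.548 × √(3610/1.08) = 31.68 m/s

v = 31.7 m/s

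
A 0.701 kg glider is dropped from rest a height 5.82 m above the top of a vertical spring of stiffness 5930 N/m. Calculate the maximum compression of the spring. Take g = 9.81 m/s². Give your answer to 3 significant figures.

Let x be the compression. The total drop is H + x, and the glider is instantaneously at rest at max compression, so energy conservation gives:
mg(H + x) = ½kx²
½(5930)x² − (0.701)(9.81)x − (0.701)(9.81)(5.82) = 0
2965x² − 6.877x − 40.02 = 0
x = [6.877 + √(47.29 + 474673)]/(2 × 2965) = 0.1173 m

x = 0.117 m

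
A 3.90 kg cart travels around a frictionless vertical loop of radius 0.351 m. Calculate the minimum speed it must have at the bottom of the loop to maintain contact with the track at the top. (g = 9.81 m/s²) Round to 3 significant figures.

v = 4.15 m/s

At the top: mg = mv_top²/r ⇒ v_top² = gr = 3.443 m²/s²
Energy from bottom to top (height 2r): ½mv_bot² = ½mv_top² + mg(2r)
v_bot² = gr + 4gr = 5gr = 17.22
v_bot = √(5gr) = 4.149 m/s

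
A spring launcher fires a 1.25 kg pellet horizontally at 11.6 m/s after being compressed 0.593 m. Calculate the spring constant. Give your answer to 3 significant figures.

Energy stored in the spring equals the launch KE: ½kx² = ½mv²
k = mv²/x² = (1.25)(11.6)²/(0.593)² = 478.3 N/m

k = 478 N/m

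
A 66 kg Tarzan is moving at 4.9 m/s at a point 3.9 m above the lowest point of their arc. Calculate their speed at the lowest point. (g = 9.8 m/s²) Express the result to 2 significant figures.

v = 10 m/s

Mechanical energy is conserved (no friction): ½mv₀² + mgh = ½mv²
v² = v₀² + 2gh = (4.9)² + 2(9.8)(3.9) = 100.45
v = √100.45 = 10.02 m/s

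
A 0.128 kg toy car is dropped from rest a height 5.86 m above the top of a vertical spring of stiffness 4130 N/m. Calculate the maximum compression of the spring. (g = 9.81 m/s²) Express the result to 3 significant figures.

x = 0.0600 m

Take the reference level at the top of the uncompressed spring. At max compression the car has fallen H + x and is momentarily at rest:
mg(H + x) = ½kx²
½(4130)x² − (0.128)(9.81)x − (0.128)(9.81)(5.86) = 0
2065x² − 1.256x − 7.358 = 0
x = [1.256 + √(1.577 + 60779)]/(2 × 2065) = 0.06000 m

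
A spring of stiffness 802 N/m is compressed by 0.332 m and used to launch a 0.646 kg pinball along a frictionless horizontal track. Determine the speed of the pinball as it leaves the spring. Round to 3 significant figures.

The pinball leaves the spring when the spring is at natural length, so ½kx² = ½mv²
v = x√(k/m) = 0.332 × √(802/0.646) = 11.70 m/s

v = 11.7 m/s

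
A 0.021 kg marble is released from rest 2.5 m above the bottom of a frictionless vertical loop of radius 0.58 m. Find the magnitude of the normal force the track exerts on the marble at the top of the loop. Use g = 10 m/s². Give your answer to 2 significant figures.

Energy from release to top (height 2r): mgh = ½mv_top² + mg(2r)
v_top² = 2g(h − 2r) = 2(10)(2.5 − 1.160) = 26.800 m²/s²
At the top, both N and weight point toward the centre: N + mg = mv_top²/r
N = m(v_top²/r − g) = 0.021(26.800/0.58 − 10) = 0.7603 N

N = 0.76 N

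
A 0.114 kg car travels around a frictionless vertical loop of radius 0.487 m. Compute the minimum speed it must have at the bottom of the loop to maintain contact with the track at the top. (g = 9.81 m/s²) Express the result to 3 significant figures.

At the top: mg = mv_top²/r ⇒ v_top² = gr = 4.777 m²/s²
Energy from bottom to top (height 2r): ½mv_bot² = ½mv_top² + mg(2r)
v_bot² = gr + 4gr = 5gr = 23.89
v_bot = √(5gr) = 4.887 m/s

v = 4.89 m/s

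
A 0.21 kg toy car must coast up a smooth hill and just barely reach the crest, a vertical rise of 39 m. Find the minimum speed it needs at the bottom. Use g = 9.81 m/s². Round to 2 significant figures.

v = 28 m/s

At the top it is momentarily at rest, so all KE converts to PE: ½mv² = mgh
v = √(2gh) = √(2 × 9.81 × 39) = 27.66 m/s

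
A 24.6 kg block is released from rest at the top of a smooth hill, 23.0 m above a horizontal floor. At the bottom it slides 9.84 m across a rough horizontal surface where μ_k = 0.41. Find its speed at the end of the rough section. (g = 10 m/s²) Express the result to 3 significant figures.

Energy at the top = energy at the end + work done against friction:
mgh = ½mv² + μ_k m g d
W_f = μ_k mg d = (0.41)(24.6)(10)(9.84) = 992.5 J
½mv² = mgh − W_f = 5658.0 − 992.5 = 4665.5 J
v = √(2 × 4665.5/24.6) = 19.48 m/s

v = 19.5 m/s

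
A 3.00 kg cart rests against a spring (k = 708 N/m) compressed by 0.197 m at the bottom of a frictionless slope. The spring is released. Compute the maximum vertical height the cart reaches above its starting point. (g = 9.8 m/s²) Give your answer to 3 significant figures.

At maximum height the cart is at rest, so ½kx² = mgh
h = kx²/(2mg) = (708)(0.197)²/(2 × 3.00 × 9.8) = 0.4673 m

h = 0.467 m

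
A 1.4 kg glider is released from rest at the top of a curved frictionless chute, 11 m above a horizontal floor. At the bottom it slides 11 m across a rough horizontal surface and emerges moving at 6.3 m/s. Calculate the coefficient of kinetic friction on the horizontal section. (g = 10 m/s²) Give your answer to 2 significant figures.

μ_k = 0.82

Applying the work–energy principle:
mgh = ½mv² + μ_k m g d
mgh = 154.00 J; ½mv² = 27.783 J
W_f = 154.00 − 27.783 = 126.2 J
μ_k = W_f/(mg·d) = 126.2/(14.00 × 11) = 0.8196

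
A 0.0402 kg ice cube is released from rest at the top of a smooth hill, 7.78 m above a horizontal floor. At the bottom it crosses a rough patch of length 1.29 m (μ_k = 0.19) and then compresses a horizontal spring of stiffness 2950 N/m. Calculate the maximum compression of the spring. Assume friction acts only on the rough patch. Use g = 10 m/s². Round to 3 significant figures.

Initial energy: E₁ = mgh = (0.0402)(10)(7.78) = 3.1276 J
Friction removes W_f = μ_k mg d = (0.19)(0.0402)(10)(1.29) = 0.09853 J
Energy reaching the spring: E = 3.1276 − 0.09853 = 3.0290 J
At max compression ½kx² = E ⇒ x = √(2E/k) = √(2 × 3.0290/2950) = 0.04532 m

x = 0.0453 m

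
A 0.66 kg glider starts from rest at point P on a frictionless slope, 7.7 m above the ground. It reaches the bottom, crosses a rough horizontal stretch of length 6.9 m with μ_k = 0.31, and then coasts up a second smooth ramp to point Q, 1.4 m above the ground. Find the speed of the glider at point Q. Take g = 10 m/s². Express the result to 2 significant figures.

Energy at P: mgh₁ = (0.66)(10)(7.7) = 50.820 J
Friction loss: W_f = μ_k mg d = 14.12 J
At Q: ½mv² + mgh₂ = mgh₁ − W_f
½mv² = 50.820 − 14.12 − 9.2400 = 27.463 J
v = √(2 × 27.463/0.66) = 9.122 m/s

v = 9.1 m/s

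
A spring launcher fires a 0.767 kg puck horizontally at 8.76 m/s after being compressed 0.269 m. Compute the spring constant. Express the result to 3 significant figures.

k = 813 N/m

½kx² = ½mv²
k = mv²/x² = (0.767)(8.76)²/(0.269)² = 813.4 N/m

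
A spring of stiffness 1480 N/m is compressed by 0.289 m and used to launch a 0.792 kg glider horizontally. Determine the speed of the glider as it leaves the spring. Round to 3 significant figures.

v = 12.5 m/s

Conservation of energy: ½kx² = ½mv²
v = x√(k/m) = 0.289 × √(1480/0.792) = 12.49 m/s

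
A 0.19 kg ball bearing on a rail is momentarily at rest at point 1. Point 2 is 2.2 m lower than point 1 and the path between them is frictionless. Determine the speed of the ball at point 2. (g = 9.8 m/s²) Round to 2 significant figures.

v = 6.6 m/s

By conservation of mechanical energy, mgh = ½mv²
v = √(2gh) = √(2 × 9.8 × 2.2) = √43.120 = 6.567 m/s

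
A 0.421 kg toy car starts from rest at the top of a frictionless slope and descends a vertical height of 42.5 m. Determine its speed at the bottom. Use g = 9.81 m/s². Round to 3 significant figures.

v = 28.9 m/s

Energy conservation between the two points: mgh = ½mv²
The mass cancels from both sides.
v = √(2gh) = √(2 × 9.81 × 42.5) = √833.85 = 28.88 m/s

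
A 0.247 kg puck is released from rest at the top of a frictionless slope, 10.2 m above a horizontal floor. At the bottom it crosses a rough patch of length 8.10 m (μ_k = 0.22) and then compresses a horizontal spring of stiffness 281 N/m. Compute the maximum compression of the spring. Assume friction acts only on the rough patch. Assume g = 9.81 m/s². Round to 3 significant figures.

Initial energy: E₁ = mgh = (0.247)(9.81)(10.2) = 24.715 J
Friction removes W_f = μ_k mg d = (0.22)(0.247)(9.81)(8.10) = 4.318 J
Energy reaching the spring: E = 24.715 − 4.318 = 20.397 J
At max compression ½kx² = E ⇒ x = √(2E/k) = √(2 × 20.397/281) = 0.3810 m

x = 0.381 m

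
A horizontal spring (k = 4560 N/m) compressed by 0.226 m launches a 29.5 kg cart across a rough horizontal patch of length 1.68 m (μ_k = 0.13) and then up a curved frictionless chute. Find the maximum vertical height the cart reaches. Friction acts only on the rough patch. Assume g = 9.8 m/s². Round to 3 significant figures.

h = 0.184 m

Spring energy: E₀ = ½kx² = ½(4560)(0.226)² = 116.45 J
Friction: W_f = μ_k mg d = (0.13)(29.5)(9.8)(1.68) = 63.14 J
Energy at base of ramp: E = 116.45 − 63.14 = 53.314 J
At max height all remaining energy is PE: mgh = E ⇒ h = E/(mg) = 53.314/(29.5 × 9.8) = 0.1844 m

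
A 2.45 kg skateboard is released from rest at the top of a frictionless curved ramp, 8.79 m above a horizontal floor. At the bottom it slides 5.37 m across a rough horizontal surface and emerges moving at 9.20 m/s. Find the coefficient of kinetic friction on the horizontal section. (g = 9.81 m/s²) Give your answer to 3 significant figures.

Energy bookkeeping (friction removes W_f = μ_k N d):
mgh = ½mv² + μ_k m g d
mgh = 211.26 J; ½mv² = 103.68 J
W_f = 211.26 − 103.68 = 107.6 J
μ_k = W_f/(mg·d) = 107.6/(24.03 × 5.37) = 0.8335

μ_k = 0.834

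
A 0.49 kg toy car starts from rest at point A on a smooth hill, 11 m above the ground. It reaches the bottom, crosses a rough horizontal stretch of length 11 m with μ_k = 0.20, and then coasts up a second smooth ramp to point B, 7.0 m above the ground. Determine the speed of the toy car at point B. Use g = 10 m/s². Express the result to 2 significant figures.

v = 6.0 m/s

Energy at A: mgh₁ = (0.49)(10)(11) = 53.900 J
Friction loss: W_f = μ_k mg d = 10.78 J
At B: ½mv² + mgh₂ = mgh₁ − W_f
½mv² = 53.900 − 10.78 − 34.300 = 8.8200 J
v = √(2 × 8.8200/0.49) = 6.000 m/s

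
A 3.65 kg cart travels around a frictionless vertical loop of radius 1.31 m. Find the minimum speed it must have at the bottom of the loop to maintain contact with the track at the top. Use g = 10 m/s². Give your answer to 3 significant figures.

v = 8.09 m/s

At the top: mg = mv_top²/r ⇒ v_top² = gr = 13.10 m²/s²
Energy from bottom to top (height 2r): ½mv_bot² = ½mv_top² + mg(2r)
v_bot² = gr + 4gr = 5gr = 65.50
v_bot = √(5gr) = 8.093 m/s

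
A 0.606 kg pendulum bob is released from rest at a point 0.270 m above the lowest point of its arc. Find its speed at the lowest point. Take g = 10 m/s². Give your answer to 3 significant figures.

v = 2.32 m/s

Equating total energy at the two states: mgh = ½mv²
v = √(2gh) = √(2 × 10 × 0.270) = √5.4000 = 2.324 m/s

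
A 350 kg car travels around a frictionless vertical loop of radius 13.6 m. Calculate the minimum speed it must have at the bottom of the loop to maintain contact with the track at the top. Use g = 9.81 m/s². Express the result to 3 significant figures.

At the top: mg = mv_top²/r ⇒ v_top² = gr = 133.4 m²/s²
Energy from bottom to top (height 2r): ½mv_bot² = ½mv_top² + mg(2r)
v_bot² = gr + 4gr = 5gr = 667.1
v_bot = √(5gr) = 25.83 m/s

v = 25.8 m/s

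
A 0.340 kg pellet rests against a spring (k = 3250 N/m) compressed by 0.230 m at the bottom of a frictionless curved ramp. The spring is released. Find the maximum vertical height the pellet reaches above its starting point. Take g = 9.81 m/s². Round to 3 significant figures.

h = 25.8 m

All spring PE becomes gravitational PE at the highest point: ½kx² = mgh
h = kx²/(2mg) = (3250)(0.230)²/(2 × 0.340 × 9.81) = 25.77 m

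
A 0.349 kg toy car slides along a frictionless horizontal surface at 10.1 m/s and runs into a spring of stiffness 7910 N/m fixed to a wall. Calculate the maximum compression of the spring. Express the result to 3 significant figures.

Conservation of energy between contact and max compression: ½mv² = ½kx²
x = v√(m/k) = 10.1 × √(0.349/7910) = 0.06709 m

x = 0.0671 m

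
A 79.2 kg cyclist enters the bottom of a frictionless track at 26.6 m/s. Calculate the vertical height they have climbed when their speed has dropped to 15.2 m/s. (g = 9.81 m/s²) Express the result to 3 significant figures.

Conservation of energy: ½mv₁² = ½mv₂² + mgh
h = (v₁² − v₂²)/(2g) = (26.6² − 15.2²)/(2 × 9.81) = 24.29 m

h = 24.3 m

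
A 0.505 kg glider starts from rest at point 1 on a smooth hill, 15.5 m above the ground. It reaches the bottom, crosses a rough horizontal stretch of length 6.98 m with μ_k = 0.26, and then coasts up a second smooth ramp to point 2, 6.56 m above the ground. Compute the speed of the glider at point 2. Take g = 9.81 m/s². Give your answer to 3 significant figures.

v = 11.8 m/s

Energy at 1: mgh₁ = (0.505)(9.81)(15.5) = 76.788 J
Friction loss: W_f = μ_k mg d = 8.991 J
At 2: ½mv² + mgh₂ = mgh₁ − W_f
½mv² = 76.788 − 8.991 − 32.499 = 35.299 J
v = √(2 × 35.299/0.505) = 11.82 m/s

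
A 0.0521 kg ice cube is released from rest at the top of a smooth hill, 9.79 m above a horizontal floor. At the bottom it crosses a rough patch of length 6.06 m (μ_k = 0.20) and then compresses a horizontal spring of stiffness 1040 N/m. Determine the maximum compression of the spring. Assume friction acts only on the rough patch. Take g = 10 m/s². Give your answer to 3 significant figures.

x = 0.0927 m

Initial energy: E₁ = mgh = (0.0521)(10)(9.79) = 5.1006 J
Friction removes W_f = μ_k mg d = (0.20)(0.0521)(10)(6.06) = 0.6315 J
Energy reaching the spring: E = 5.1006 − 0.6315 = 4.4691 J
At max compression ½kx² = E ⇒ x = √(2E/k) = √(2 × 4.4691/1040) = 0.09271 m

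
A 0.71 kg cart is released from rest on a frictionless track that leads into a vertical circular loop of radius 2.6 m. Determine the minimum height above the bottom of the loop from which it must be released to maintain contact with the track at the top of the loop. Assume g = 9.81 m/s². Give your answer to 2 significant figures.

h = 6.5 m

At the top, for minimum speed gravity alone supplies the centripetal force: mg = mv_top²/r ⇒ v_top² = gr = 25.51 m²/s²
Energy conservation from release height h to the top (height 2r): mgh = ½mv_top² + mg(2r)
h = v_top²/(2g) + 2r = r/2 + 2r = 5r/2 = 6.500 m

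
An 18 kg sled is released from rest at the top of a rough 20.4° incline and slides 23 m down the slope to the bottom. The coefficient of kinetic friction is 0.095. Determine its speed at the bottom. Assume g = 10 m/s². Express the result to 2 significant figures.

Energy: mgh = ½mv² + W_f, with h = L sinθ and W_f = μ_k (mg cosθ) L
mgh = mgL sinθ = (18)(10)(23)sin20.4° = 1443.1 J
W_f = μ_k mg cosθ · L = (0.095)(18)(10)cos20.4°·23 = 368.6 J
½mv² = 1443.1 − 368.6 = 1074.5 J
v = √(2 × 1074.5/18) = 10.93 m/s

v = 11 m/s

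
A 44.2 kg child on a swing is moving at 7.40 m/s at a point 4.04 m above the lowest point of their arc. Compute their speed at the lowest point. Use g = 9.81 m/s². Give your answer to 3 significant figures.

Mechanical energy is conserved (no friction): ½mv₀² + mgh = ½mv²
The mass cancels from both sides.
v² = v₀² + 2gh = (7.40)² + 2(9.81)(4.04) = 134.02
v = √134.02 = 11.58 m/s

v = 11.6 m/s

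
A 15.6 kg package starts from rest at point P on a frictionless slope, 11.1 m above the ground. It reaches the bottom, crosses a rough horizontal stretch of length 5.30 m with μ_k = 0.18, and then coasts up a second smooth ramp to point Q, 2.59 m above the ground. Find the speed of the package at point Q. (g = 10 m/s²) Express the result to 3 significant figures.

Energy at P: mgh₁ = (15.6)(10)(11.1) = 1731.6 J
Friction loss: W_f = μ_k mg d = 148.8 J
At Q: ½mv² + mgh₂ = mgh₁ − W_f
½mv² = 1731.6 − 148.8 − 404.04 = 1178.7 J
v = √(2 × 1178.7/15.6) = 12.29 m/s

v = 12.3 m/s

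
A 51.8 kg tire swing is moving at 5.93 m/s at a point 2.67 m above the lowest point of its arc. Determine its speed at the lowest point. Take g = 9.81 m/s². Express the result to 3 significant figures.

Equating total energy at the two states: ½mv₀² + mgh = ½mv²
v² = v₀² + 2gh = (5.93)² + 2(9.81)(2.67) = 87.550
v = √87.550 = 9.357 m/s

v = 9.36 m/s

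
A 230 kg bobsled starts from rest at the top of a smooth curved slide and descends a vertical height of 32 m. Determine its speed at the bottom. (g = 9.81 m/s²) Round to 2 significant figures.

By conservation of mechanical energy, mgh = ½mv²
v = √(2gh) = √(2 × 9.81 × 32) = √627.84 = 25.06 m/s

v = 25 m/s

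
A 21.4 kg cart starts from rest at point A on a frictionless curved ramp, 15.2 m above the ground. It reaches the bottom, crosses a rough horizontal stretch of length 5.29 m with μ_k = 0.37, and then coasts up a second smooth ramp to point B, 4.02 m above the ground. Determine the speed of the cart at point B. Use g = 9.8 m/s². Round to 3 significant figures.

v = 13.4 m/s

Energy at A: mgh₁ = (21.4)(9.8)(15.2) = 3187.7 J
Friction loss: W_f = μ_k mg d = 410.5 J
At B: ½mv² + mgh₂ = mgh₁ − W_f
½mv² = 3187.7 − 410.5 − 843.07 = 1934.2 J
v = √(2 × 1934.2/21.4) = 13.44 m/s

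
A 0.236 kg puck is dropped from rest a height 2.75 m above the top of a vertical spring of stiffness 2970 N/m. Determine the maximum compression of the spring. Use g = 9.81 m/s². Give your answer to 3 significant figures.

Measuring PE from the top of the relaxed spring, at max compression the puck has dropped H + x with zero KE, so:
mg(H + x) = ½kx²
½(2970)x² − (0.236)(9.81)x − (0.236)(9.81)(2.75) = 0
1485x² − 2.315x − 6.367 = 0
x = [2.315 + √(5.360 + 37818)]/(2 × 1485) = 0.06626 m

x = 0.0663 m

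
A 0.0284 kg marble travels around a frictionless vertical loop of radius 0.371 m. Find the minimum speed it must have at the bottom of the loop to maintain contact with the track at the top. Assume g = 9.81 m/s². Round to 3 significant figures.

At the top: mg = mv_top²/r ⇒ v_top² = gr = 3.640 m²/s²
Energy from bottom to top (height 2r): ½mv_bot² = ½mv_top² + mg(2r)
v_bot² = gr + 4gr = 5gr = 18.20
v_bot = √(5gr) = 4.266 m/s

v = 4.27 m/s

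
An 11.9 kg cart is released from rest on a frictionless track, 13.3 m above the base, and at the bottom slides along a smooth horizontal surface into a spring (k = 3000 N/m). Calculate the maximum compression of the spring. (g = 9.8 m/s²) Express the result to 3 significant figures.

x = 1.02 m

Energy conservation (no friction) from release to max compression: mgh = ½kx²
x = √(2mgh/k) = √(2 × 11.9 × 9.8 × 13.3 / 3000) = 1.017 m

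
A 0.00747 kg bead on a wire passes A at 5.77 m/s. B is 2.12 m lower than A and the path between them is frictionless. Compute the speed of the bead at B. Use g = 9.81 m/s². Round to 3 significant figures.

v = 8.65 m/s

Energy conservation between the two points: ½mv₀² + mgh = ½mv²
v² = v₀² + 2gh = (5.77)² + 2(9.81)(2.12) = 74.887
v = √74.887 = 8.654 m/s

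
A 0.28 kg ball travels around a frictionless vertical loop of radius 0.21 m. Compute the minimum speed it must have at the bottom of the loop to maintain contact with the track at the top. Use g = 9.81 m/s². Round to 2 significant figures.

v = 3.2 m/s

At the top: mg = mv_top²/r ⇒ v_top² = gr = 2.060 m²/s²
Energy from bottom to top (height 2r): ½mv_bot² = ½mv_top² + mg(2r)
v_bot² = gr + 4gr = 5gr = 10.30
v_bot = √(5gr) = 3.209 m/s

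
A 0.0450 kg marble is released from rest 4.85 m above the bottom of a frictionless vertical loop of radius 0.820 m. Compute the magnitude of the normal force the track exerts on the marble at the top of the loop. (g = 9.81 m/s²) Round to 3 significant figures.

N = 3.01 N

Energy from release to top (height 2r): mgh = ½mv_top² + mg(2r)
v_top² = 2g(h − 2r) = 2(9.81)(4.85 − 1.640) = 62.980 m²/s²
At the top, both N and weight point toward the centre: N + mg = mv_top²/r
N = m(v_top²/r − g) = 0.0450(62.980/0.820 − 9.81) = 3.015 N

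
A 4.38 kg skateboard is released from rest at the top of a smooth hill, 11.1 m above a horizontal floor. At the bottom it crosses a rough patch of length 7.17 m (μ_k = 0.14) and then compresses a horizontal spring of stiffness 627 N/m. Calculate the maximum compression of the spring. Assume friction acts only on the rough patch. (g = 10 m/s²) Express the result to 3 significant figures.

x = 1.19 m

Initial energy: E₁ = mgh = (4.38)(10)(11.1) = 486.18 J
Friction removes W_f = μ_k mg d = (0.14)(4.38)(10)(7.17) = 43.97 J
Energy reaching the spring: E = 486.18 − 43.97 = 442.21 J
At max compression ½kx² = E ⇒ x = √(2E/k) = √(2 × 442.21/627) = 1.188 m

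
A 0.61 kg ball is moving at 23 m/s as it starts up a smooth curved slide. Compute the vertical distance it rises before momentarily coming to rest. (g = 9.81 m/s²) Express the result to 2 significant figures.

Setting KE at the bottom equal to PE gained: ½mv² = mgh
h = v²/(2g) = 23²/(2 × 9.81) = 26.96 m

h = 27 m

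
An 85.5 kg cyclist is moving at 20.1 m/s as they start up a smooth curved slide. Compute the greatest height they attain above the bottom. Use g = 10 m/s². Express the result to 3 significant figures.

Setting KE at the bottom equal to PE gained: ½mv² = mgh
h = v²/(2g) = 20.1²/(2 × 10) = 20.20 m

h = 20.2 m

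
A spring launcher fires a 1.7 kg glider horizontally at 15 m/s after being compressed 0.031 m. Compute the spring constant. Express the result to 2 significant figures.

k = 400000 N/m

½kx² = ½mv²
k = mv²/x² = (1.7)(15)²/(0.031)² = 398023 N/m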